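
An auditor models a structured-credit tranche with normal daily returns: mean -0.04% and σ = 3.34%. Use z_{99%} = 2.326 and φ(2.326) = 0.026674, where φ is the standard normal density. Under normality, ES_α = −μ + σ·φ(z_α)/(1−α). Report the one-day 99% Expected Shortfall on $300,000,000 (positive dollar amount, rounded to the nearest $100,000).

Tail multiplier: φ(z)/(1−α) = 0.026674 / 0.01 = 2.667.
ES = −(-0.04%) + 3.34% × 2.667 = 8.948%.
On $300,000,000: 0.08948 × $300,000,000 = $26,844,000.

$26,800,000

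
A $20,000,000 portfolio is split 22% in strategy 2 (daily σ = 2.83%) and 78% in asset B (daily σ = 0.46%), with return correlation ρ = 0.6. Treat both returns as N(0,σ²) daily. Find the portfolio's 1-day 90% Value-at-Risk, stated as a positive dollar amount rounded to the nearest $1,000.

$227,000

σ_p² = 0.22²·2.83² + 0.78²·0.46² + 2·0.6·0.22·0.78·2.83·0.46 = 0.7844 (%²).
σ_p = √0.7844 = 0.886%.
At 90%, z = 1.282.
VaR = 1.282 × 0.886% = 1.136%; on $20,000,000 that is $227,200.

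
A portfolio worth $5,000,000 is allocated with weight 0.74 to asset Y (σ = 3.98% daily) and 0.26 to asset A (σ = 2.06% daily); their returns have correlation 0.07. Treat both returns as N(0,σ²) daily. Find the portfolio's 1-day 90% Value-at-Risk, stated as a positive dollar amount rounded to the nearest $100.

σ_p² = 0.74²·3.98² + 0.26²·2.06² + 2·0.07·0.74·0.26·3.98·2.06 = 9.1819 (%²).
σ_p = √9.1819 = 3.030%.
At 90%, z = 1.282.
VaR = 1.282 × 3.030% = 3.884%; on $5,000,000 that is $194,200.

$194,200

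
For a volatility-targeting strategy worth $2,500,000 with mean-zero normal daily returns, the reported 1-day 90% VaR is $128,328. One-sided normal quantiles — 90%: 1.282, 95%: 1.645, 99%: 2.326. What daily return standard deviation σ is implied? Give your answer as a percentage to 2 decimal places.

VaR as a fraction: $128,328 / $2,500,000 = 5.133%.
σ = VaR / z = 5.133% / 1.282 = 4.004%.

4.00%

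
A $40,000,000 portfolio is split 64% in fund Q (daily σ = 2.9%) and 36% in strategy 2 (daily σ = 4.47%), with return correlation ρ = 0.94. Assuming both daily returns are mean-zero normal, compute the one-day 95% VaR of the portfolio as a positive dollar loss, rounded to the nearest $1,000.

$2,246,000

σ_p² = 0.64²·2.9² + 0.36²·4.47² + 2·0.94·0.64·0.36·2.9·4.47 = 11.6492 (%²).
σ_p = √11.6492 = 3.413%.
At 95%, z = 1.645.
VaR = 1.645 × 3.413% = 5.614%; on $40,000,000 that is $2,245,600.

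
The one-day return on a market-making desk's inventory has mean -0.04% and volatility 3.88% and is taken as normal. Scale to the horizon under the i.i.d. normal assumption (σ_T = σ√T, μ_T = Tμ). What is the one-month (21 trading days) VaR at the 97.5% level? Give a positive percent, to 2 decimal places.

35.69%

At 97.5%, z = 1.960.
σ_{21d} = 3.88% × √21 = 17.780%; μ_{21d} = 21 × -0.04% = -0.840%.
VaR = −(-0.840%) + 1.960 × 17.780% = 35.689%.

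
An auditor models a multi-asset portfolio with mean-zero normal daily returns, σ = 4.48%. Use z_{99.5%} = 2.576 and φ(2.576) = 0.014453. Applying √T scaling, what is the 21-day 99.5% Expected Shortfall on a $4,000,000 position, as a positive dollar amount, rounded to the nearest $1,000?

σ_{21d} = 4.48% × √21 = 20.530%.
ES multiplier = φ(z)/(1−α) = 0.014453/0.005 = 2.891.
ES = 20.530% × 2.891 = 59.352%; on $4,000,000: $2,374,080.

$2,374,000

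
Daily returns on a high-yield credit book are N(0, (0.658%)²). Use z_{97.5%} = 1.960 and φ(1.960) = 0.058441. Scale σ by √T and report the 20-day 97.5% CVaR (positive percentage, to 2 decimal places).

σ_{20d} = 0.658% × √20 = 2.943%.
ES multiplier = φ(z)/(1−α) = 0.058441/0.025 = 2.338.
ES = 2.943% × 2.338 = 6.881%.

6.88%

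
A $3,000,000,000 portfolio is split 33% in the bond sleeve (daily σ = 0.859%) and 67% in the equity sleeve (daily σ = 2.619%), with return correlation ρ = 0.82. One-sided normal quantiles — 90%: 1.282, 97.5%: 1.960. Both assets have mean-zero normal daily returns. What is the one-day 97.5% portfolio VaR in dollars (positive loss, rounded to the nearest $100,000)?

σ_p² = 0.33²·0.859² + 0.67²·2.619² + 2·0.82·0.33·0.67·0.859·2.619 = 3.9752 (%²).
σ_p = √3.9752 = 1.994%.
VaR = 1.960 × 1.994% = 3.908%; on $3,000,000,000 that is $117,240,000.

$117,200,000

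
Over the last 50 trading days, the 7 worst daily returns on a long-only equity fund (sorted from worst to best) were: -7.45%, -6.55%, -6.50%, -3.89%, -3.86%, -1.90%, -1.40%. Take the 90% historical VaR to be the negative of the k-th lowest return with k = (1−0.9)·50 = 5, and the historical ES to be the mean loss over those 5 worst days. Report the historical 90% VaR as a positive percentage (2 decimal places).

3.86%

k = 5; the 5th lowest return is -3.86%, so VaR = 3.86%.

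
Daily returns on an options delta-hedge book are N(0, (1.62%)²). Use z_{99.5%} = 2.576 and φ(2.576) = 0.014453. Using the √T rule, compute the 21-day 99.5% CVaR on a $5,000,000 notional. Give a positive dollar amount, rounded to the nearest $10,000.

$1,070,000

σ_{21d} = 1.62% × √21 = 7.424%.
ES multiplier = φ(z)/(1−α) = 0.014453/0.005 = 2.891.
ES = 7.424% × 2.891 = 21.463%; on $5,000,000: $1,073,150.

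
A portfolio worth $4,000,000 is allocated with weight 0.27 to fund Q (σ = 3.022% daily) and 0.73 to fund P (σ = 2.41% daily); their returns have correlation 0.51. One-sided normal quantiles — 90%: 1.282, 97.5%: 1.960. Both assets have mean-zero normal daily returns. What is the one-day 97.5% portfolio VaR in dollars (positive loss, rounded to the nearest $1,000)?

$179,000

σ_p² = 0.27²·3.022² + 0.73²·2.41² + 2·0.51·0.27·0.73·3.022·2.41 = 5.2251 (%²).
σ_p = √5.2251 = 2.286%.
VaR = 1.960 × 2.286% = 4.481%; on $4,000,000 that is $179,240.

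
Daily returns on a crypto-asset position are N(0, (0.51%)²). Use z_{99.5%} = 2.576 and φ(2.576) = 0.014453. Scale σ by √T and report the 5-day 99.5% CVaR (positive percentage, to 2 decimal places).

3.30%

σ_{5d} = 0.51% × √5 = 1.140%.
ES multiplier = φ(z)/(1−α) = 0.014453/0.005 = 2.891.
ES = 1.140% × 2.891 = 3.296%.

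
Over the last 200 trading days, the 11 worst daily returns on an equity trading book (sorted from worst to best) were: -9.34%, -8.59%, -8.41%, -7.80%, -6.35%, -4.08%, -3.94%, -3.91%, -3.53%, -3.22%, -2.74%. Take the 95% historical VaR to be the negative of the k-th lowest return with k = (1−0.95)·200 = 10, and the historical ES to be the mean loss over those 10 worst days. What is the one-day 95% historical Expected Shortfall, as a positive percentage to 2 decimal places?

5.92%

The 10 worst returns sum to -59.17%.
ES = −(-59.17%) / 10 = 5.917% ≈ 5.92%.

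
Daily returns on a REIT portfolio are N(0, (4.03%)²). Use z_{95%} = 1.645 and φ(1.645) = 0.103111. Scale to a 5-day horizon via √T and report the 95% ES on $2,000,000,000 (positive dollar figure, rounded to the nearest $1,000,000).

$372,000,000

σ_{5d} = 4.03% × √5 = 9.011%.
ES multiplier = φ(z)/(1−α) = 0.103111/0.05 = 2.062.
ES = 9.011% × 2.062 = 18.581%; on $2,000,000,000: $371,620,000.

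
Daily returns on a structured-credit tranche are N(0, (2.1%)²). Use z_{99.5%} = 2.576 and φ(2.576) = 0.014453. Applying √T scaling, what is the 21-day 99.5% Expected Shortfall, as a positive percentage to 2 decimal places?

σ_{21d} = 2.1% × √21 = 9.623%.
ES multiplier = φ(z)/(1−α) = 0.014453/0.005 = 2.891.
ES = 9.623% × 2.891 = 27.820%.

27.82%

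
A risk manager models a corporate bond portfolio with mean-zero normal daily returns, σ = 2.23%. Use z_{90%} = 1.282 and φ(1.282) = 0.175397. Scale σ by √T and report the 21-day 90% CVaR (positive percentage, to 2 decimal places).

17.92%

σ_{21d} = 2.23% × √21 = 10.219%.
ES multiplier = φ(z)/(1−α) = 0.175397/0.1 = 1.754.
ES = 10.219% × 1.754 = 17.924%.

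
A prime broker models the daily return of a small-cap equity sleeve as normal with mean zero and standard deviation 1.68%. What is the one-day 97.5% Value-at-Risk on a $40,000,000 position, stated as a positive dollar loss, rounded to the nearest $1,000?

$1,317,000

At 97.5% one-sided, z = 1.960.
VaR = z·σ = 1.960 × 1.68% = 3.293%.
On $40,000,000: 0.03293 × $40,000,000 = $1,317,200.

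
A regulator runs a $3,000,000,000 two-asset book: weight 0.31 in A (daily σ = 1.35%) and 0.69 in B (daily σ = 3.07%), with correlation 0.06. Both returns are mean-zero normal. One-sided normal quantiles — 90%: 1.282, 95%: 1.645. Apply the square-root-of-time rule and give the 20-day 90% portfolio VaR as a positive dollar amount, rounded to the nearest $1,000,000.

σ_p = √(0.31²·1.35² + 0.69²·3.07² + 2·0.06·0.31·0.69·1.35·3.07) = 2.184%.
σ_{20d} = 2.184% × √20 = 9.767%.
VaR = 1.282 × 9.767% = 12.521%; on $3,000,000,000 that is $375,630,000.

$376,000,000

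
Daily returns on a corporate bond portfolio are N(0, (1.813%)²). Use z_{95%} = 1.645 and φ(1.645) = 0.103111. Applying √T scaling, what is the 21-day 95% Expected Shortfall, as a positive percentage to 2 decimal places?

σ_{21d} = 1.813% × √21 = 8.308%.
ES multiplier = φ(z)/(1−α) = 0.103111/0.05 = 2.062.
ES = 8.308% × 2.062 = 17.131%.

17.13%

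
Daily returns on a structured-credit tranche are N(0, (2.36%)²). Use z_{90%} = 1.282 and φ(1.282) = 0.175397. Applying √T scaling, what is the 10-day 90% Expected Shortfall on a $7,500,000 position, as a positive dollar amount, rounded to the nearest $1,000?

$982,000

σ_{10d} = 2.36% × √10 = 7.463%.
ES multiplier = φ(z)/(1−α) = 0.175397/0.1 = 1.754.
ES = 7.463% × 1.754 = 13.090%; on $7,500,000: $981,750.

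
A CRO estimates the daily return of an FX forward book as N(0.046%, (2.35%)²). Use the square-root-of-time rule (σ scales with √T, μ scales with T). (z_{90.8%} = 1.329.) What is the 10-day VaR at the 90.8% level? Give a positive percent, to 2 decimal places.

9.42%

σ_{10d} = 2.35% × √10 = 7.431%; μ_{10d} = 10 × 0.046% = 0.460%.
VaR = −(0.460%) + 1.329 × 7.431% = 9.416%.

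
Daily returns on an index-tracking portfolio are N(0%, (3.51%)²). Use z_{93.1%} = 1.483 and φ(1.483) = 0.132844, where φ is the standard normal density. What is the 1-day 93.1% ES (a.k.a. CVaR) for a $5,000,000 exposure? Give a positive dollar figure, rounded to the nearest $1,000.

Tail multiplier: φ(z)/(1−α) = 0.132844 / 0.069 = 1.925.
ES = 3.51% × 1.925 = 6.757%.
On $5,000,000: 0.06757 × $5,000,000 = $337,850.

$338,000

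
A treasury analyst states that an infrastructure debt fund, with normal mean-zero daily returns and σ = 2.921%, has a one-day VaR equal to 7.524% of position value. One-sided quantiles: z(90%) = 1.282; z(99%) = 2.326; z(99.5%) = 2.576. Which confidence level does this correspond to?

99.5%

Implied z = VaR/σ = 7.524 / 2.921 = 2.576.
This matches z(99.5%) = 2.576.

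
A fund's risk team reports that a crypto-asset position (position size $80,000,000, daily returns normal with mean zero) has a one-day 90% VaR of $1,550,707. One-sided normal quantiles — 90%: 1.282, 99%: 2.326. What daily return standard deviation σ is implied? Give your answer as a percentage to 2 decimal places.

VaR as a fraction: $1,550,707 / $80,000,000 = 1.938%.
σ = VaR / z = 1.938% / 1.282 = 1.512%.

1.51%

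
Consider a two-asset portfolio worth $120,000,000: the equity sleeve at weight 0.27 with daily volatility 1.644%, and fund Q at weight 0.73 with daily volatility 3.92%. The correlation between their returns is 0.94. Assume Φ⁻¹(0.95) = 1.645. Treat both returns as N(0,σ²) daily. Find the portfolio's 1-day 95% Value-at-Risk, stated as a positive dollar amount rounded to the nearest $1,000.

$6,479,000

σ_p² = 0.27²·1.644² + 0.73²·3.92² + 2·0.94·0.27·0.73·1.644·3.92 = 10.7738 (%²).
σ_p = √10.7738 = 3.282%.
VaR = 1.645 × 3.282% = 5.399%; on $120,000,000 that is $6,478,800.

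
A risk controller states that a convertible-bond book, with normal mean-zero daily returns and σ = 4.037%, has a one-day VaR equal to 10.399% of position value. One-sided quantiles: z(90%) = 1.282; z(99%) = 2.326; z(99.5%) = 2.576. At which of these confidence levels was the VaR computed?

Implied z = VaR/σ = 10.399 / 4.037 = 2.576.
This matches z(99.5%) = 2.576.

99.5%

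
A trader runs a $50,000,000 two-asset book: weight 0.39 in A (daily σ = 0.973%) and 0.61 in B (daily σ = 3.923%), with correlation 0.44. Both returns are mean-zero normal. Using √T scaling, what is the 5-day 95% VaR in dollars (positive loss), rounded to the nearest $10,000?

σ_p = √(0.39²·0.973² + 0.61²·3.923² + 2·0.44·0.39·0.61·0.973·3.923) = 2.583%.
σ_{5d} = 2.583% × √5 = 5.776%.
z(95%) = 1.645.
VaR = 1.645 × 5.776% = 9.502%; on $50,000,000 that is $4,751,000.

$4,750,000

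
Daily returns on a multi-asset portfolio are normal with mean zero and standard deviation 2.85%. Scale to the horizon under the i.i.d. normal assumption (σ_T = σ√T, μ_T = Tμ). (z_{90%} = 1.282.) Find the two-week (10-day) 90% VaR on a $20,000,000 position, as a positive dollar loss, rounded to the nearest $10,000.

$2,310,000

σ_{10d} = 2.85% × √10 = 9.012%.
VaR = 1.282 × 9.012% = 11.553%.
On $20,000,000: 0.11553 × $20,000,000 = $2,310,600.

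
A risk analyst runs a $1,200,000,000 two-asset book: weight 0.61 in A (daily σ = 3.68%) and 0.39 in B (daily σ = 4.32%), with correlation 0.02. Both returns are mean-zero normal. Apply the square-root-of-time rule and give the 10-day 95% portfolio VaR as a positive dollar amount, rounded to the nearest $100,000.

σ_p = √(0.61²·3.68² + 0.39²·4.32² + 2·0.02·0.61·0.39·3.68·4.32) = 2.834%.
σ_{10d} = 2.834% × √10 = 8.962%.
z(95%) = 1.645.
VaR = 1.645 × 8.962% = 14.742%; on $1,200,000,000 that is $176,904,000.

$176,900,000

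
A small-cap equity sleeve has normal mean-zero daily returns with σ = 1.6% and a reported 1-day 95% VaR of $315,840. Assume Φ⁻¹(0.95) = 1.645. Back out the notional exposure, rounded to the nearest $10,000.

VaR as a fraction of value: z·σ = 1.645 × 1.6% = 2.632%.
Position = $315,840 / 0.02632 = $12,000,000.

$12,000,000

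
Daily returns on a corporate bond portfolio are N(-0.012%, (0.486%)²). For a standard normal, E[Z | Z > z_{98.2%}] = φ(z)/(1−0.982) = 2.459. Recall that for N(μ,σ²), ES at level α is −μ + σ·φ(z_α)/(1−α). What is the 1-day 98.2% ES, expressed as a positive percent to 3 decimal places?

ES = −(-0.012%) + 0.486% × 2.459 = 1.207%.

1.207%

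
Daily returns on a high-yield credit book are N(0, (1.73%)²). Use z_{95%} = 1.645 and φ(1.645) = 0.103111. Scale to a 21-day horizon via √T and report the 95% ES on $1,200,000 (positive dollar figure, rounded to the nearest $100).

$196,200

σ_{21d} = 1.73% × √21 = 7.928%.
ES multiplier = φ(z)/(1−α) = 0.103111/0.05 = 2.062.
ES = 7.928% × 2.062 = 16.348%; on $1,200,000: $196,176.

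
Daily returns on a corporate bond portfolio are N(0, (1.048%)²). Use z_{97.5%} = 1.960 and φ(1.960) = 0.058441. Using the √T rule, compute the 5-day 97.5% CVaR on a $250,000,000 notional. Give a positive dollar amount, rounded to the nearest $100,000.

σ_{5d} = 1.048% × √5 = 2.343%.
ES multiplier = φ(z)/(1−α) = 0.058441/0.025 = 2.338.
ES = 2.343% × 2.338 = 5.478%; on $250,000,000: $13,695,000.

$13,700,000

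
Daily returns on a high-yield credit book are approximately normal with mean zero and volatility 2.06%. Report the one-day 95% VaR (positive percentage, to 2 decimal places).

3.39%

At 95% one-sided, z = 1.645.
VaR = z·σ = 1.645 × 2.06% = 3.389%.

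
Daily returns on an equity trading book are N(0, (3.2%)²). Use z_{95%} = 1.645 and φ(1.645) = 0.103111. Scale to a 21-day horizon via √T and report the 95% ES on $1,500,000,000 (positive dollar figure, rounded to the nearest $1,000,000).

$454,000,000

σ_{21d} = 3.2% × √21 = 14.664%.
ES multiplier = φ(z)/(1−α) = 0.103111/0.05 = 2.062.
ES = 14.664% × 2.062 = 30.237%; on $1,500,000,000: $453,555,000.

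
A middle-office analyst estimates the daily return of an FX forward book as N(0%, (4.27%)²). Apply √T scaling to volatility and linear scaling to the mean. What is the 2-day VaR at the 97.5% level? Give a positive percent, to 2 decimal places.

11.84%

At 97.5%, z = 1.960.
σ_{2d} = 4.27% × √2 = 6.039%.
VaR = 1.960 × 6.039% = 11.836%.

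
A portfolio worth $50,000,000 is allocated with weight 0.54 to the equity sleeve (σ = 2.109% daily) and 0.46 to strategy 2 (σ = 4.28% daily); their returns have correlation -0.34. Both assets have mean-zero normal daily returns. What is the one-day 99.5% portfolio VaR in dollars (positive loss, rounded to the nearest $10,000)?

$2,460,000

σ_p² = 0.54²·2.109² + 0.46²·4.28² + 2·-0.34·0.54·0.46·2.109·4.28 = 3.6485 (%²).
σ_p = √3.6485 = 1.910%.
At 99.5%, z = 2.576.
VaR = 2.576 × 1.910% = 4.920%; on $50,000,000 that is $2,460,000.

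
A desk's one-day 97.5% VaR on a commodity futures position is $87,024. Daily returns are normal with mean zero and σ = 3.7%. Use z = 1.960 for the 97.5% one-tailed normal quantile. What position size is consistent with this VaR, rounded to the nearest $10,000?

VaR as a fraction of value: z·σ = 1.960 × 3.7% = 7.252%.
Position = $87,024 / 0.07252 = $1,200,000.

$1,200,000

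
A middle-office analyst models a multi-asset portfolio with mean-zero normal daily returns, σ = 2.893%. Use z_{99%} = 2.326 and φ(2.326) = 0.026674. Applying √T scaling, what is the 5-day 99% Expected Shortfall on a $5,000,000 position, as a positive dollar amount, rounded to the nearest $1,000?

$863,000

σ_{5d} = 2.893% × √5 = 6.469%.
ES multiplier = φ(z)/(1−α) = 0.026674/0.01 = 2.667.
ES = 6.469% × 2.667 = 17.253%; on $5,000,000: $862,650.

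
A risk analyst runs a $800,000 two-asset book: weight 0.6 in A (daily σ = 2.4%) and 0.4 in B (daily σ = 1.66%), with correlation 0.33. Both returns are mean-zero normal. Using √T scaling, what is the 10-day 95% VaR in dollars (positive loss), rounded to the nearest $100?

σ_p = √(0.6²·2.4² + 0.4²·1.66² + 2·0.33·0.6·0.4·2.4·1.66) = 1.774%.
σ_{10d} = 1.774% × √10 = 5.610%.
z(95%) = 1.645.
VaR = 1.645 × 5.610% = 9.228%; on $800,000 that is $73,824.

$73,800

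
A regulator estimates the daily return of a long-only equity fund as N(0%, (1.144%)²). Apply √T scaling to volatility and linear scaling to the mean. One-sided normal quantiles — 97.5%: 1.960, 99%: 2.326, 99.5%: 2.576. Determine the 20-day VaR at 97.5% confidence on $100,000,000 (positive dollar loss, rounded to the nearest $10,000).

$10,030,000

σ_{20d} = 1.144% × √20 = 5.116%.
VaR = 1.960 × 5.116% = 10.027%.
On $100,000,000: 0.10027 × $100,000,000 = $10,027,000.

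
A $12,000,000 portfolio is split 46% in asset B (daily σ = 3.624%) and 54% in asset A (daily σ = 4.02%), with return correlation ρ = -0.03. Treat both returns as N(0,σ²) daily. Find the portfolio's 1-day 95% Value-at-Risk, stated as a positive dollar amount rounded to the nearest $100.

$532,400

σ_p² = 0.46²·3.624² + 0.54²·4.02² + 2·-0.03·0.46·0.54·3.624·4.02 = 7.2743 (%²).
σ_p = √7.2743 = 2.697%.
At 95%, z = 1.645.
VaR = 1.645 × 2.697% = 4.437%; on $12,000,000 that is $532,440.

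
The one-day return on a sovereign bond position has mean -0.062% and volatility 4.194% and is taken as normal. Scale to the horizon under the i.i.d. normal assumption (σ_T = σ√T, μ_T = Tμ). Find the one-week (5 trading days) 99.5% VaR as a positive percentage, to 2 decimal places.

At 99.5%, z = 2.576.
σ_{5d} = 4.194% × √5 = 9.378%; μ_{5d} = 5 × -0.062% = -0.310%.
VaR = −(-0.310%) + 2.576 × 9.378% = 24.468%.

24.47%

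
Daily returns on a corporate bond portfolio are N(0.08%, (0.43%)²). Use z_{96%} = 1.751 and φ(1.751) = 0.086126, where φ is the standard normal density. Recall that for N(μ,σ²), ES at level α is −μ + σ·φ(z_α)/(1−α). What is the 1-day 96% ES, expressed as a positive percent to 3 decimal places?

Tail multiplier: φ(z)/(1−α) = 0.086126 / 0.04 = 2.153.
ES = −(0.08%) + 0.43% × 2.153 = 0.846%.

0.846%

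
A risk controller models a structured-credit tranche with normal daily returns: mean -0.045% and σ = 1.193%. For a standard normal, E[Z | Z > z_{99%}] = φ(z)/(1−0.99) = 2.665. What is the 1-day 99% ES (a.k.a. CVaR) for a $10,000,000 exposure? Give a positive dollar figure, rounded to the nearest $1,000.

ES = −(-0.045%) + 1.193% × 2.665 = 3.224%.
On $10,000,000: 0.03224 × $10,000,000 = $322,400.

$322,000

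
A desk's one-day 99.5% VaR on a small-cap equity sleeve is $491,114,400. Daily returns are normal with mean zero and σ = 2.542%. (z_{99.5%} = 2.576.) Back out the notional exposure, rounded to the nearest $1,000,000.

VaR as a fraction of value: z·σ = 2.576 × 2.542% = 6.54819%.
Position = $491,114,400 / 0.0654819 = $7,500,000,000.

$7,500,000,000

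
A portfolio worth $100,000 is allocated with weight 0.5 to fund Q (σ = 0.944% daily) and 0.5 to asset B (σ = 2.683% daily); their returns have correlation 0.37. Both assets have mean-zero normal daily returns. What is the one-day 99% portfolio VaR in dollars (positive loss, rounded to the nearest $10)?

σ_p² = 0.5²·0.944² + 0.5²·2.683² + 2·0.37·0.5·0.5·0.944·2.683 = 2.4910 (%²).
σ_p = √2.4910 = 1.578%.
At 99%, z = 2.326.
VaR = 2.326 × 1.578% = 3.670%; on $100,000 that is $3,670.

$3,670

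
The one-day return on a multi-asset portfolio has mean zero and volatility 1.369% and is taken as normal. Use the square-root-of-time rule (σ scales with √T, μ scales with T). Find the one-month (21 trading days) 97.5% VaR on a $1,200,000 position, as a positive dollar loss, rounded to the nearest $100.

$147,600

At 97.5%, z = 1.960.
σ_{21d} = 1.369% × √21 = 6.274%.
VaR = 1.960 × 6.274% = 12.297%.
On $1,200,000: 0.12297 × $1,200,000 = $147,564.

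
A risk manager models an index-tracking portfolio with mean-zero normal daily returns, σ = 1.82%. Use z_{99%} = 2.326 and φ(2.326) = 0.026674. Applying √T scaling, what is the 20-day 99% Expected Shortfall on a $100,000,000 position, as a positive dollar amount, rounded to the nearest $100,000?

$21,700,000

σ_{20d} = 1.82% × √20 = 8.139%.
ES multiplier = φ(z)/(1−α) = 0.026674/0.01 = 2.667.
ES = 8.139% × 2.667 = 21.707%; on $100,000,000: $21,707,000.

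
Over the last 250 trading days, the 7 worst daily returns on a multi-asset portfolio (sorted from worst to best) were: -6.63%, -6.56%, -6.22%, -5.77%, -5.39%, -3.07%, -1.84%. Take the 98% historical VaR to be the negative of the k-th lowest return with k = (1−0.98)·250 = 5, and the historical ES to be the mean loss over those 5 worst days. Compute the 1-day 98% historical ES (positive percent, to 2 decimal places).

6.11%

The 5 worst returns sum to -30.57%.
ES = −(-30.57%) / 5 = 6.114% ≈ 6.11%.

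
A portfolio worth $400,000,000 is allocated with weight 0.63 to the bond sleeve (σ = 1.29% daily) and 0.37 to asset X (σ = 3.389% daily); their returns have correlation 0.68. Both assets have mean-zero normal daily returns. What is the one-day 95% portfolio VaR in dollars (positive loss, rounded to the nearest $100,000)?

σ_p² = 0.63²·1.29² + 0.37²·3.389² + 2·0.68·0.63·0.37·1.29·3.389 = 3.6188 (%²).
σ_p = √3.6188 = 1.902%.
At 95%, z = 1.645.
VaR = 1.645 × 1.902% = 3.129%; on $400,000,000 that is $12,516,000.

$12,500,000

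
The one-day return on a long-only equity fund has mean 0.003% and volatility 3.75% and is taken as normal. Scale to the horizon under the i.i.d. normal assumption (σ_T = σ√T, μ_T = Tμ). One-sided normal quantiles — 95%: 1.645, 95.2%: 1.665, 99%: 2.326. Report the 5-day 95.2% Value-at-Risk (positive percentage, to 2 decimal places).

13.95%

σ_{5d} = 3.75% × √5 = 8.385%; μ_{5d} = 5 × 0.003% = 0.015%.
VaR = −(0.015%) + 1.665 × 8.385% = 13.946%.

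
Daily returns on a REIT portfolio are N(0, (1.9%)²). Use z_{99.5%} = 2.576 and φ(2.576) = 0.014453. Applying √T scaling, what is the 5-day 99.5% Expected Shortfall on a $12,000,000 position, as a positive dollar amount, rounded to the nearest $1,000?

$1,474,000

σ_{5d} = 1.9% × √5 = 4.249%.
ES multiplier = φ(z)/(1−α) = 0.014453/0.005 = 2.891.
ES = 4.249% × 2.891 = 12.284%; on $12,000,000: $1,474,080.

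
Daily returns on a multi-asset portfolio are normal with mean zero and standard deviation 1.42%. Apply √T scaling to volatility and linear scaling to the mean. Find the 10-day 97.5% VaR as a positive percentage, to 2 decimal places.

8.80%

At 97.5%, z = 1.960.
σ_{10d} = 1.42% × √10 = 4.490%.
VaR = 1.960 × 4.490% = 8.800%.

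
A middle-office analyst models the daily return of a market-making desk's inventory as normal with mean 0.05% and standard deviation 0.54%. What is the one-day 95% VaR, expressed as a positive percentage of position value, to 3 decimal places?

0.838%

At 95% one-sided, z = 1.645.
VaR = −μ + z·σ = −(0.05%) + 1.645 × 0.54% = 0.838%.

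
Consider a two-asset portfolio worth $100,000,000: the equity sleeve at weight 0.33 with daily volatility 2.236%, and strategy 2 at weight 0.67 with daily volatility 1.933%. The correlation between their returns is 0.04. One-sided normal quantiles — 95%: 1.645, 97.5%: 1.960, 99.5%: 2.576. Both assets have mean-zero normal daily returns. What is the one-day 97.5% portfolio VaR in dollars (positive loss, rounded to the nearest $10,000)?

σ_p² = 0.33²·2.236² + 0.67²·1.933² + 2·0.04·0.33·0.67·2.236·1.933 = 2.2982 (%²).
σ_p = √2.2982 = 1.516%.
VaR = 1.960 × 1.516% = 2.971%; on $100,000,000 that is $2,971,000.

$2,970,000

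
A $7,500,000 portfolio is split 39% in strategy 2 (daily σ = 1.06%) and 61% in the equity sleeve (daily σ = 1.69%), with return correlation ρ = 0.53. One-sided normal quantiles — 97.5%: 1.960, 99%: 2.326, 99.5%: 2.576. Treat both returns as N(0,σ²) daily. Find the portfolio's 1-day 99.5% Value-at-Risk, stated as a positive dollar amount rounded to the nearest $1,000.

σ_p² = 0.39²·1.06² + 0.61²·1.69² + 2·0.53·0.39·0.61·1.06·1.69 = 1.6854 (%²).
σ_p = √1.6854 = 1.298%.
VaR = 2.576 × 1.298% = 3.344%; on $7,500,000 that is $250,800.

$251,000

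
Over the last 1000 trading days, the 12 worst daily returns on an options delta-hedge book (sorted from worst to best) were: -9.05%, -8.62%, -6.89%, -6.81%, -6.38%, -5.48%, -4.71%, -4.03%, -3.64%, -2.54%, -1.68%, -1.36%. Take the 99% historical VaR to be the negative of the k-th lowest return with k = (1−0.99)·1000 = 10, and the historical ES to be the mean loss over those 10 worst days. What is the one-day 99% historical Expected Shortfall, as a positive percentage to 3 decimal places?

The 10 worst returns sum to -58.15%.
ES = −(-58.15%) / 10 = 5.815%.

5.815%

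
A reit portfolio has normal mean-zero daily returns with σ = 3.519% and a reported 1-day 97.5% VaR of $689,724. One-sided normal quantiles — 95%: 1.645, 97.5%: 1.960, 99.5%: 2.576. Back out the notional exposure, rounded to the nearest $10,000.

VaR as a fraction of value: z·σ = 1.960 × 3.519% = 6.89724%.
Position = $689,724 / 0.0689724 = $10,000,000.

$10,000,000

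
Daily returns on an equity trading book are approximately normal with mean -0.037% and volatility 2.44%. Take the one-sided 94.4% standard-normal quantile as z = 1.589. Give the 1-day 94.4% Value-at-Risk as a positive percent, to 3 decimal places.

3.914%

VaR = −μ + z·σ = −(-0.037%) + 1.589 × 2.44% = 3.914%.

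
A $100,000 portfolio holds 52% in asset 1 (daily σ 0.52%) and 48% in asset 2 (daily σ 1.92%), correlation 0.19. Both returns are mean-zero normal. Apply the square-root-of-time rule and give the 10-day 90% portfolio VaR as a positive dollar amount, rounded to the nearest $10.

σ_p = √(0.52²·0.52² + 0.48²·1.92² + 2·0.19·0.52·0.48·0.52·1.92) = 1.009%.
σ_{10d} = 1.009% × √10 = 3.191%.
z(90%) = 1.282.
VaR = 1.282 × 3.191% = 4.091%; on $100,000 that is $4,091.

$4,090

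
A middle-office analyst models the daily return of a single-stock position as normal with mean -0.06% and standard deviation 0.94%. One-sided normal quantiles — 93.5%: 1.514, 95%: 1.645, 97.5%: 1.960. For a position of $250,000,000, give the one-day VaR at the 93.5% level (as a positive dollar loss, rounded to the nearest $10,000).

VaR = −μ + z·σ = −(-0.06%) + 1.514 × 0.94% = 1.483%.
On $250,000,000: 0.01483 × $250,000,000 = $3,707,500.

$3,710,000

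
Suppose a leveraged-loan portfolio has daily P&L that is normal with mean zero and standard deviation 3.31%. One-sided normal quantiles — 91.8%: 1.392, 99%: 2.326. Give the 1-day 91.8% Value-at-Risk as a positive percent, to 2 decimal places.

4.61%

VaR = z·σ = 1.392 × 3.31% = 4.608%.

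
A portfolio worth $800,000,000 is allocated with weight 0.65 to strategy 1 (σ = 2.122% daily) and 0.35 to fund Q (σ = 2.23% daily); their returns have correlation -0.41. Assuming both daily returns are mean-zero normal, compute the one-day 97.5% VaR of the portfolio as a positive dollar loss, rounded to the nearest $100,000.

σ_p² = 0.65²·2.122² + 0.35²·2.23² + 2·-0.41·0.65·0.35·2.122·2.23 = 1.6289 (%²).
σ_p = √1.6289 = 1.276%.
At 97.5%, z = 1.960.
VaR = 1.960 × 1.276% = 2.501%; on $800,000,000 that is $20,008,000.

$20,000,000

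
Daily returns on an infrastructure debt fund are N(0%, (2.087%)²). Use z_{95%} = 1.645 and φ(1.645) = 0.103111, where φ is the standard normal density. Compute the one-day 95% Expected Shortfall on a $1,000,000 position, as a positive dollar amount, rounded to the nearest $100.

$43,000

Tail multiplier: φ(z)/(1−α) = 0.103111 / 0.05 = 2.062.
ES = 2.087% × 2.062 = 4.303%.
On $1,000,000: 0.04303 × $1,000,000 = $43,030.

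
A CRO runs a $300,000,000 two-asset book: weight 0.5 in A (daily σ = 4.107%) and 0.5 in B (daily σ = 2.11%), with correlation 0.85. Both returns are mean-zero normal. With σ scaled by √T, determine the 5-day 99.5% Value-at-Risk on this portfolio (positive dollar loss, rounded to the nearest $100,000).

σ_p = √(0.5²·4.107² + 0.5²·2.11² + 2·0.85·0.5·0.5·4.107·2.11) = 3.002%.
σ_{5d} = 3.002% × √5 = 6.713%.
z(99.5%) = 2.576.
VaR = 2.576 × 6.713% = 17.293%; on $300,000,000 that is $51,879,000.

$51,900,000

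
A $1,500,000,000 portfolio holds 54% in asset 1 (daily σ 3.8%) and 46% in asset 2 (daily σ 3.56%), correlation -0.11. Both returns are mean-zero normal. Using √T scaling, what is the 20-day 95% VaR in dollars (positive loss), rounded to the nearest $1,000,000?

σ_p = √(0.54²·3.8² + 0.46²·3.56² + 2·-0.11·0.54·0.46·3.8·3.56) = 2.481%.
σ_{20d} = 2.481% × √20 = 11.095%.
z(95%) = 1.645.
VaR = 1.645 × 11.095% = 18.251%; on $1,500,000,000 that is $273,765,000.

$274,000,000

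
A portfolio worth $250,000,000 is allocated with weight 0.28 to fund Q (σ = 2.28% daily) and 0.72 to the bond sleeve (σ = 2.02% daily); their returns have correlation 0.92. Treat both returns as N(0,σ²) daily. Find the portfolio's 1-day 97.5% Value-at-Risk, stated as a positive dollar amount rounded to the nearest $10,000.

$10,080,000

σ_p² = 0.28²·2.28² + 0.72²·2.02² + 2·0.92·0.28·0.72·2.28·2.02 = 4.2313 (%²).
σ_p = √4.2313 = 2.057%.
At 97.5%, z = 1.960.
VaR = 1.960 × 2.057% = 4.032%; on $250,000,000 that is $10,080,000.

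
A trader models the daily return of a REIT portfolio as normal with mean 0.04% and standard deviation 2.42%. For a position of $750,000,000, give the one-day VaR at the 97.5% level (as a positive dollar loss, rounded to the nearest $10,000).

$35,270,000

At 97.5% one-sided, z = 1.960.
VaR = −μ + z·σ = −(0.04%) + 1.960 × 2.42% = 4.703%.
On $750,000,000: 0.04703 × $750,000,000 = $35,272,500.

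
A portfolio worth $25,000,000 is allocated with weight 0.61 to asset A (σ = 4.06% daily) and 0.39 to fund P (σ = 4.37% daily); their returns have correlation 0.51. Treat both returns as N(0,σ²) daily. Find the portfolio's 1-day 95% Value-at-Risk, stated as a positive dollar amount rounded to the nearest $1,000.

$1,502,000

σ_p² = 0.61²·4.06² + 0.39²·4.37² + 2·0.51·0.61·0.39·4.06·4.37 = 13.3435 (%²).
σ_p = √13.3435 = 3.653%.
At 95%, z = 1.645.
VaR = 1.645 × 3.653% = 6.009%; on $25,000,000 that is $1,502,250.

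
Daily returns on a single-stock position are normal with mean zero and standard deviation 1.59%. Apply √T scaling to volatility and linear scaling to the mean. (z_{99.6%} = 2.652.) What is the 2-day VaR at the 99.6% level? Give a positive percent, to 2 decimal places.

5.96%

σ_{2d} = 1.59% × √2 = 2.249%.
VaR = 2.652 × 2.249% = 5.964%.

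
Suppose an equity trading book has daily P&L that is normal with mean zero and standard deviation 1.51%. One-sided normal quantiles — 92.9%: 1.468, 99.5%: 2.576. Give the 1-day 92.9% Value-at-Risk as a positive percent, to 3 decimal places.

2.217%

VaR = z·σ = 1.468 × 1.51% = 2.217%.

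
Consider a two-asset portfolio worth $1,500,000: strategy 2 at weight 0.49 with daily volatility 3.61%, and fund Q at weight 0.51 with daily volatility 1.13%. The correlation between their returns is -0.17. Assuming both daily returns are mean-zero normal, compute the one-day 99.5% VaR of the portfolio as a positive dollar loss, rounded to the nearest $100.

σ_p² = 0.49²·3.61² + 0.51²·1.13² + 2·-0.17·0.49·0.51·3.61·1.13 = 3.1145 (%²).
σ_p = √3.1145 = 1.765%.
At 99.5%, z = 2.576.
VaR = 2.576 × 1.765% = 4.547%; on $1,500,000 that is $68,205.

$68,200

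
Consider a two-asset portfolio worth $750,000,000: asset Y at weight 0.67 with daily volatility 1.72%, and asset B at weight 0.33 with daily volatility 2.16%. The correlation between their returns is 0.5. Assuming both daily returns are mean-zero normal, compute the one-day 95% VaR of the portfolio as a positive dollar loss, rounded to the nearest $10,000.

$20,110,000

σ_p² = 0.67²·1.72² + 0.33²·2.16² + 2·0.5·0.67·0.33·1.72·2.16 = 2.6575 (%²).
σ_p = √2.6575 = 1.630%.
At 95%, z = 1.645.
VaR = 1.645 × 1.630% = 2.681%; on $750,000,000 that is $20,107,500.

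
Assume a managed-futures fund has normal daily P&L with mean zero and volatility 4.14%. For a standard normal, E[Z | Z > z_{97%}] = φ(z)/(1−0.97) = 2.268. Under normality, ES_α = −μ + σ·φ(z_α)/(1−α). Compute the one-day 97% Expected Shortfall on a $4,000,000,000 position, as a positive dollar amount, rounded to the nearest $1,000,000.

$376,000,000

ES = 4.14% × 2.268 = 9.390%.
On $4,000,000,000: 0.09390 × $4,000,000,000 = $375,600,000.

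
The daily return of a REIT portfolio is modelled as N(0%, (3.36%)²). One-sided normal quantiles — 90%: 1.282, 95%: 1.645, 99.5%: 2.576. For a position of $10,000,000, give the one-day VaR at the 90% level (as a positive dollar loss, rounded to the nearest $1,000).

$431,000

VaR = z·σ = 1.282 × 3.36% = 4.308%.
On $10,000,000: 0.04308 × $10,000,000 = $430,800.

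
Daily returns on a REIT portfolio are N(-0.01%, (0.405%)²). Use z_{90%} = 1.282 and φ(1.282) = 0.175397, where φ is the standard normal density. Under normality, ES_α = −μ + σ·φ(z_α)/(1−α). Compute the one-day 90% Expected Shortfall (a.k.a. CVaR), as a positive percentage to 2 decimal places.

0.72%

Tail multiplier: φ(z)/(1−α) = 0.175397 / 0.1 = 1.754.
ES = −(-0.01%) + 0.405% × 1.754 = 0.720%.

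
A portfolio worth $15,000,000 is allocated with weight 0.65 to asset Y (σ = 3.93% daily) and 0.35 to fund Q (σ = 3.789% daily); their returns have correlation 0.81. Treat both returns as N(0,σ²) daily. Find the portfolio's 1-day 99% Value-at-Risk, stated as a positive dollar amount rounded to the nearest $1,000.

$1,295,000

σ_p² = 0.65²·3.93² + 0.35²·3.789² + 2·0.81·0.65·0.35·3.93·3.789 = 13.7721 (%²).
σ_p = √13.7721 = 3.711%.
At 99%, z = 2.326.
VaR = 2.326 × 3.711% = 8.632%; on $15,000,000 that is $1,294,800.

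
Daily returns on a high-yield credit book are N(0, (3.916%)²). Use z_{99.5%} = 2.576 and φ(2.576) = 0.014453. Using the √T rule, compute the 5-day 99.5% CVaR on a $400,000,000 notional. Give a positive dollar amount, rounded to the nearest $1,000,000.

σ_{5d} = 3.916% × √5 = 8.756%.
ES multiplier = φ(z)/(1−α) = 0.014453/0.005 = 2.891.
ES = 8.756% × 2.891 = 25.314%; on $400,000,000: $101,256,000.

$101,000,000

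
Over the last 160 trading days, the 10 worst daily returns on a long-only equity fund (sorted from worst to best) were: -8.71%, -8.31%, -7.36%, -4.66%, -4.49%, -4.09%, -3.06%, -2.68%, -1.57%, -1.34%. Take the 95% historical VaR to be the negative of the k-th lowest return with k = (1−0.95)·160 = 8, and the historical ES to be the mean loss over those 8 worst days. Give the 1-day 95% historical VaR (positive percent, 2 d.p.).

2.68%

k = 8; the 8th lowest return is -2.68%, so VaR = 2.68%.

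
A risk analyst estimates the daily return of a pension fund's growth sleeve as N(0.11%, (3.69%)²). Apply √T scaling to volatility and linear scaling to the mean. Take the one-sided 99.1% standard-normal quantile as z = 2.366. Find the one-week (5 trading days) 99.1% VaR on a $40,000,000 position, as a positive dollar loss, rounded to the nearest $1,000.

σ_{5d} = 3.69% × √5 = 8.251%; μ_{5d} = 5 × 0.11% = 0.550%.
VaR = −(0.550%) + 2.366 × 8.251% = 18.972%.
On $40,000,000: 0.18972 × $40,000,000 = $7,588,800.

$7,589,000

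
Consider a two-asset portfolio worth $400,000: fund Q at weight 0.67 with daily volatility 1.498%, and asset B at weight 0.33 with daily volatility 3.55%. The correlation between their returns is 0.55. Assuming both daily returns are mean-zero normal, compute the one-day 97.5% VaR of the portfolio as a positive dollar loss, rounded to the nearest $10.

$15,030

σ_p² = 0.67²·1.498² + 0.33²·3.55² + 2·0.55·0.67·0.33·1.498·3.55 = 3.6731 (%²).
σ_p = √3.6731 = 1.917%.
At 97.5%, z = 1.960.
VaR = 1.960 × 1.917% = 3.757%; on $400,000 that is $15,028.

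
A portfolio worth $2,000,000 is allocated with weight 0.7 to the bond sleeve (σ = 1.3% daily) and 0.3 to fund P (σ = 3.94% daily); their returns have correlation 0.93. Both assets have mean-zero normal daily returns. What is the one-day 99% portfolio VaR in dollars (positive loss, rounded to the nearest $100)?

σ_p² = 0.7²·1.3² + 0.3²·3.94² + 2·0.93·0.7·0.3·1.3·3.94 = 4.2259 (%²).
σ_p = √4.2259 = 2.056%.
At 99%, z = 2.326.
VaR = 2.326 × 2.056% = 4.782%; on $2,000,000 that is $95,640.

$95,600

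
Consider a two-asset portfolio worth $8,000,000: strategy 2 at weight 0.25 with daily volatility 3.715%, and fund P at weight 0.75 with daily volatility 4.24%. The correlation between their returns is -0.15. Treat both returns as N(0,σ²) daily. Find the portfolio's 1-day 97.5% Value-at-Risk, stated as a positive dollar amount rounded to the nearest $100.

$498,000

σ_p² = 0.25²·3.715² + 0.75²·4.24² + 2·-0.15·0.25·0.75·3.715·4.24 = 10.0889 (%²).
σ_p = √10.0889 = 3.176%.
At 97.5%, z = 1.960.
VaR = 1.960 × 3.176% = 6.225%; on $8,000,000 that is $498,000.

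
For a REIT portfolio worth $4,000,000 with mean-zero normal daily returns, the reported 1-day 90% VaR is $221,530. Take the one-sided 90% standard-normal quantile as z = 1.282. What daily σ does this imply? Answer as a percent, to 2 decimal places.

VaR as a fraction: $221,530 / $4,000,000 = 5.538%.
σ = VaR / z = 5.538% / 1.282 = 4.320%.

4.32%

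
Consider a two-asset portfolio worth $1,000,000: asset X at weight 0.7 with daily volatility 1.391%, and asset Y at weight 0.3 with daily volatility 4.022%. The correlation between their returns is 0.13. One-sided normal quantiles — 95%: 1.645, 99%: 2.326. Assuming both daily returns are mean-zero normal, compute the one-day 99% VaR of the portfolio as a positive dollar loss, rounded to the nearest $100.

$38,300

σ_p² = 0.7²·1.391² + 0.3²·4.022² + 2·0.13·0.7·0.3·1.391·4.022 = 2.7094 (%²).
σ_p = √2.7094 = 1.646%.
VaR = 2.326 × 1.646% = 3.829%; on $1,000,000 that is $38,290.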